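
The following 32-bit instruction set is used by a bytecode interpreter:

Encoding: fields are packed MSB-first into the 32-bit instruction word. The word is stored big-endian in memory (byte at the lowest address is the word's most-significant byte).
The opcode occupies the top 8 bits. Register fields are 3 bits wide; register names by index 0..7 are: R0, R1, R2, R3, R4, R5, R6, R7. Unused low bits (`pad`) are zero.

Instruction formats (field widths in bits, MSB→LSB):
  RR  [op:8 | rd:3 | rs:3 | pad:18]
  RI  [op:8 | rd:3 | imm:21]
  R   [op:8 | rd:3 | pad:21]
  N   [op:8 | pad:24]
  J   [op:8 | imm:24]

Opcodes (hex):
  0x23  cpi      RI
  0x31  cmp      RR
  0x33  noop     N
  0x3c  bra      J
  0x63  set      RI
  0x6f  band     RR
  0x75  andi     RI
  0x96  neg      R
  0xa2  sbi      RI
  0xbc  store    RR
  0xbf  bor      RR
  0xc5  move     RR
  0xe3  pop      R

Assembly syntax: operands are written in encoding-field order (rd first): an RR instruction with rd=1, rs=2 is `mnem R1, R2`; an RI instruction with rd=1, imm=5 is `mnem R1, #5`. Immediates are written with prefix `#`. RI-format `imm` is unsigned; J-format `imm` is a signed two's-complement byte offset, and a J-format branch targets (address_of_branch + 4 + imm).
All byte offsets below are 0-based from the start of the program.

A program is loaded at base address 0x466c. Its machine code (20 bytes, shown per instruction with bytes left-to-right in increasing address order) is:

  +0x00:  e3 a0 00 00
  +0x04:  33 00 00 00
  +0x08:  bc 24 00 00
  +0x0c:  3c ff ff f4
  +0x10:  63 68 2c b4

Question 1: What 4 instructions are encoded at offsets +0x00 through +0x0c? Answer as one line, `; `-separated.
+0x00: e3 a0 00 00 ⇒ word 0xe3a00000 (big)
  op=0xe3a00000>>24=0xe3 ⇒ pop (R)
  rd: (w>>21)&0x7=0x5 → R5
+0x04: 33 00 00 00 ⇒ word 0x33000000 (big)
  op=0x33000000>>24=0x33 ⇒ noop (N)
+0x08: bc 24 00 00 ⇒ word 0xbc240000 (big)
  op=0xbc240000>>24=0xbc ⇒ store (RR)
  rd: (w>>21)&0x7=0x1 → R1
  rs: (w>>18)&0x7=0x1 → R1
+0x0c: 3c ff ff f4 ⇒ word 0x3cfffff4 (big)
  op=0x3cfffff4>>24=0x3c ⇒ bra (J)
  imm: (w>>0)&0xffffff=0xfffff4 (s24→-12) → #-12

pop R5; noop; store R1, R1; bra #-12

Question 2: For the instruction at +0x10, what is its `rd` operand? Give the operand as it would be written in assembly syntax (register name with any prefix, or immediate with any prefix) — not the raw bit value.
R3

@+10  big-endian(63 68 2c b4) = 0x63682cb4
  top 8b → 0x63 → set [RI]
  rd: (w>>21)&0x7=0x3 → R3
  imm: (w>>0)&0x1fffff=0x82cb4 → #535732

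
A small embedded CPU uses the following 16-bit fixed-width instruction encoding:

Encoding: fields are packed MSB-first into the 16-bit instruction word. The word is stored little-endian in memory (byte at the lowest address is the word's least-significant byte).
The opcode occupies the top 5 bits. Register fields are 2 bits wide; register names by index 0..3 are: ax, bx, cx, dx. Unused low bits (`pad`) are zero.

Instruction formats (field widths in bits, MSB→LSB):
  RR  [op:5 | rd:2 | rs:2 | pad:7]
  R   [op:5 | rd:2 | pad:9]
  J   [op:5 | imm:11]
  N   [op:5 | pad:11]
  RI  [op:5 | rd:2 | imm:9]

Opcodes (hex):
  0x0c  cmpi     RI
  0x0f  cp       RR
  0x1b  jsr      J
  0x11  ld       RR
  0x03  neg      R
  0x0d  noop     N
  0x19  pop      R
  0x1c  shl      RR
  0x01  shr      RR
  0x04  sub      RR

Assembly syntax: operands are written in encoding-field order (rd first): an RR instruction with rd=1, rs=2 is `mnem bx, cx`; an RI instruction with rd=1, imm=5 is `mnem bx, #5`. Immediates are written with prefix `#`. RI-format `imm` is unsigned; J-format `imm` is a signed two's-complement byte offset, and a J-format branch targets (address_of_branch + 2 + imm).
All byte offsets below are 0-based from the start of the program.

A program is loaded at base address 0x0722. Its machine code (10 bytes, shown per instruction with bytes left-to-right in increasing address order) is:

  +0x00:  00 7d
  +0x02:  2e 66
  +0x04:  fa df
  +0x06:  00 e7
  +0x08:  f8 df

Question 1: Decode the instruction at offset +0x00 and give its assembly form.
off 0x00: read 00 7d as little → 0x7d00
  top 5b → 0xf → cp [RR]
  rd: (w>>9)&0x3=0x2 → cx
  rs: (w>>7)&0x3=0x2 → cx

cp cx, cx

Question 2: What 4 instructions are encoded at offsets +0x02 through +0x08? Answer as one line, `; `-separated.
cmpi dx, #46; jsr #-6; shl dx, cx; jsr #-8

@+02  little-endian(2e 66) = 0x662e
  top 5b → 0xc → cmpi [RI]
  rd@[10:9]=0x3 ⇒ dx
  imm@[8:0]=0x2e ⇒ #46
@+04  little-endian(fa df) = 0xdffa
  top 5b → 0x1b → jsr [J]
  imm@[10:0]=0x7fa (s11→-6) ⇒ #-6
@+06  little-endian(00 e7) = 0xe700
  top 5b → 0x1c → shl [RR]
  rd@[10:9]=0x3 ⇒ dx
  rs@[8:7]=0x2 ⇒ cx
@+08  little-endian(f8 df) = 0xdff8
  top 5b → 0x1b → jsr [J]
  imm@[10:0]=0x7f8 (s11→-8) ⇒ #-8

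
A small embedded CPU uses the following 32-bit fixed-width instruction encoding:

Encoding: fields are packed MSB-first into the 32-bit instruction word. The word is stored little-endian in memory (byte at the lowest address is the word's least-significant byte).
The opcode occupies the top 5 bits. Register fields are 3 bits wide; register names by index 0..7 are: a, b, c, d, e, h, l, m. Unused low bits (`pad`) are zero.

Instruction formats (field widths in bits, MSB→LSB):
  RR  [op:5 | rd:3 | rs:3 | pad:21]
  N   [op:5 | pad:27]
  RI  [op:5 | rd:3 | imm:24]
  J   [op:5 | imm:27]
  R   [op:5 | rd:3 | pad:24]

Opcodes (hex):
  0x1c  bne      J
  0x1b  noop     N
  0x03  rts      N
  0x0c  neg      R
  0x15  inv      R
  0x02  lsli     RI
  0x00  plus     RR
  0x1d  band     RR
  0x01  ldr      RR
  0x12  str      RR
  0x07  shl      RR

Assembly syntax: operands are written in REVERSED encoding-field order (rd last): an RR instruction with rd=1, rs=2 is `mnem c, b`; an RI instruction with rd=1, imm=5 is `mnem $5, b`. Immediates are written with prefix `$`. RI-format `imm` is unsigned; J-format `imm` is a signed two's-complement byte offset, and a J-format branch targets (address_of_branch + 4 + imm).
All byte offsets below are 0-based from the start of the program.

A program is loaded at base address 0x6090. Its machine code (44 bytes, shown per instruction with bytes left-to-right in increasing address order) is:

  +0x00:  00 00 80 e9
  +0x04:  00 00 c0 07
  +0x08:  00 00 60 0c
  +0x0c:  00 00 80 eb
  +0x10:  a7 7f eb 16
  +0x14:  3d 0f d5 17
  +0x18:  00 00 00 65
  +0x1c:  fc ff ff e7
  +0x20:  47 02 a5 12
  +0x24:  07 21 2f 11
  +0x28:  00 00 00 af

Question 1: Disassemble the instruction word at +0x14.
[14] 3d 0f d5 17 → 0x17d50f3d
  op=0x17d50f3d>>27=0x2 ⇒ lsli (RI)
  [26:24] rd=7 = m
  [23:0] imm=13963069 = $13963069

lsli $13963069, m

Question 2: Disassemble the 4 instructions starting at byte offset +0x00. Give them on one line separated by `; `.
band e, b; plus l, m; ldr d, e; band e, d

+0x00: 00 00 80 e9 ⇒ word 0xe9800000 (little)
  op=0xe9800000>>27=0x1d ⇒ band (RR)
  rd: (w>>24)&0x7=0x1 → b
  rs: (w>>21)&0x7=0x4 → e
+0x04: 00 00 c0 07 ⇒ word 0x07c00000 (little)
  op=0x07c00000>>27=0x0 ⇒ plus (RR)
  rd: (w>>24)&0x7=0x7 → m
  rs: (w>>21)&0x7=0x6 → l
+0x08: 00 00 60 0c ⇒ word 0x0c600000 (little)
  op=0x0c600000>>27=0x1 ⇒ ldr (RR)
  rd: (w>>24)&0x7=0x4 → e
  rs: (w>>21)&0x7=0x3 → d
+0x0c: 00 00 80 eb ⇒ word 0xeb800000 (little)
  op=0xeb800000>>27=0x1d ⇒ band (RR)
  rd: (w>>24)&0x7=0x3 → d
  rs: (w>>21)&0x7=0x4 → e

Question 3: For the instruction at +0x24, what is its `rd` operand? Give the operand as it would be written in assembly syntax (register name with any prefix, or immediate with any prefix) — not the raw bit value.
b

+0x24: 07 21 2f 11 ⇒ word 0x112f2107 (little)
  op=0x112f2107>>27=0x2 ⇒ lsli (RI)
  rd@[26:24]=0x1 ⇒ b
  imm@[23:0]=0x2f2107 ⇒ $3088647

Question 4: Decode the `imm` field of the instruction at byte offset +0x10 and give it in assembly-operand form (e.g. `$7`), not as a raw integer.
[10] a7 7f eb 16 → 0x16eb7fa7
  op=0x16eb7fa7>>27=0x2 ⇒ lsli (RI)
  rd: (w>>24)&0x7=0x6 → l
  imm: (w>>0)&0xffffff=0xeb7fa7 → $15433639

$15433639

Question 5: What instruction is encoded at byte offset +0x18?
neg h

@+18  little-endian(00 00 00 65) = 0x65000000
  opcode bits[31:27]=0xc: neg/R
  [26:24] rd=5 = h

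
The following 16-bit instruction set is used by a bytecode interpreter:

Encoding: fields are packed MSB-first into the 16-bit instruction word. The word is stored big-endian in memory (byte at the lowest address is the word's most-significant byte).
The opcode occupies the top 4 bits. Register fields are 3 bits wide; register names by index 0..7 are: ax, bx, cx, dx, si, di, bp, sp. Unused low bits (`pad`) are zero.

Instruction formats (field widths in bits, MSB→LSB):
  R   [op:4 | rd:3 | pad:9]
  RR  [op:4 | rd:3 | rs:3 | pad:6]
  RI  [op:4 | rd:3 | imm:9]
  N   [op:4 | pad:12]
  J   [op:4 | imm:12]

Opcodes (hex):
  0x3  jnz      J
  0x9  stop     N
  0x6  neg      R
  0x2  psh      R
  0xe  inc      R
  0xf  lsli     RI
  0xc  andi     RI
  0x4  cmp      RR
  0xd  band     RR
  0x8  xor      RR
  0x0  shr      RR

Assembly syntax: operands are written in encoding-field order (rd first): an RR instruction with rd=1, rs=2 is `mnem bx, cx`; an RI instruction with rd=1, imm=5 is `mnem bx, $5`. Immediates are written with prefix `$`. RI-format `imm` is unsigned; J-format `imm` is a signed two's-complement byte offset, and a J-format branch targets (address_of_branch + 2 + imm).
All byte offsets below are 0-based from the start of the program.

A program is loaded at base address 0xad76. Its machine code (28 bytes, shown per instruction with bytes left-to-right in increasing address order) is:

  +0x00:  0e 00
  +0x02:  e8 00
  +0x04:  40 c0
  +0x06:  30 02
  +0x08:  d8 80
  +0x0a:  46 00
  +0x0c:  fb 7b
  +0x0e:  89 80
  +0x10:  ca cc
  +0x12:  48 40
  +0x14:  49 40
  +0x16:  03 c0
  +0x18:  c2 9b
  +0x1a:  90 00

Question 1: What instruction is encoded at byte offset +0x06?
+0x06: 30 02 ⇒ word 0x3002 (big)
  top 4b → 0x3 → jnz [J]
  imm: (w>>0)&0xfff=0x2 → $2

jnz $2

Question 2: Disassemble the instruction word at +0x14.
cmp si, di

+0x14: 49 40 ⇒ word 0x4940 (big)
  opcode bits[15:12]=0x4: cmp/RR
  rd@[11:9]=0x4 ⇒ si
  rs@[8:6]=0x5 ⇒ di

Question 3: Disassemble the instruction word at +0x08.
@+08  big-endian(d8 80) = 0xd880
  op=0xd880>>12=0xd ⇒ band (RR)
  rd@[11:9]=0x4 ⇒ si
  rs@[8:6]=0x2 ⇒ cx

band si, cx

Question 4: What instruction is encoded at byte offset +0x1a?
@+1a  big-endian(90 00) = 0x9000
  top 4b → 0x9 → stop [N]

stop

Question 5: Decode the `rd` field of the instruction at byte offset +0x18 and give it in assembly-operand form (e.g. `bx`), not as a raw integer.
+0x18: c2 9b ⇒ word 0xc29b (big)
  opcode bits[15:12]=0xc: andi/RI
  rd@[11:9]=0x1 ⇒ bx
  imm@[8:0]=0x9b ⇒ $155

bx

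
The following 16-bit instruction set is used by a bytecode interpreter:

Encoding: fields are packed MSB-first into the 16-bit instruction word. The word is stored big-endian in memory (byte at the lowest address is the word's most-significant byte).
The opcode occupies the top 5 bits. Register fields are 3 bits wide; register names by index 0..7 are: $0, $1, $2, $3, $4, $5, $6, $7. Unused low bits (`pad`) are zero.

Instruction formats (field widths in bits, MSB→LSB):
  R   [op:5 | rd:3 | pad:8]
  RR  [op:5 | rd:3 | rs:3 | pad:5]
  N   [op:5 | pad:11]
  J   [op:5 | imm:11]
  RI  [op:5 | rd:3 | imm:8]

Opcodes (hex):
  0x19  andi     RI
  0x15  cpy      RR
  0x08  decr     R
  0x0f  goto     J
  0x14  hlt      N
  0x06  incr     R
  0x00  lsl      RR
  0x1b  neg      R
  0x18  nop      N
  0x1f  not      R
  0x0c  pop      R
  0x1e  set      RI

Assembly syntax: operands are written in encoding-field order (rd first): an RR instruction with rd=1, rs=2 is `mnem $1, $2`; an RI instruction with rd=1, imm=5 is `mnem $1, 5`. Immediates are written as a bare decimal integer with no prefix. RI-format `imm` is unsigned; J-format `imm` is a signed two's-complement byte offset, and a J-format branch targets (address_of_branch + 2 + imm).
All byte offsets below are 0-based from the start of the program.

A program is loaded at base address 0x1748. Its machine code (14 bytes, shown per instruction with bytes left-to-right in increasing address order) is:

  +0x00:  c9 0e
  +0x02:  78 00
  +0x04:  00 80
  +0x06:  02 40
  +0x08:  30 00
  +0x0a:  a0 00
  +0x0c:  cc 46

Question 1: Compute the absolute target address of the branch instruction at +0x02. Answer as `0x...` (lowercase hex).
0x174c

[02] 78 00 → 0x7800
  top 5b → 0xf → goto [J]
  imm: (w>>0)&0x7ff=0x0 → 0
  target = base 0x1748 + off 0x02 + 2 + imm 0 = 0x174c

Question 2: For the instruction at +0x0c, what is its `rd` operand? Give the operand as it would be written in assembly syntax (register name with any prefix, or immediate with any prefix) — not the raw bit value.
@+0c  big-endian(cc 46) = 0xcc46
  opcode bits[15:11]=0x19: andi/RI
  rd: (w>>8)&0x7=0x4 → $4
  imm: (w>>0)&0xff=0x46 → 70

$4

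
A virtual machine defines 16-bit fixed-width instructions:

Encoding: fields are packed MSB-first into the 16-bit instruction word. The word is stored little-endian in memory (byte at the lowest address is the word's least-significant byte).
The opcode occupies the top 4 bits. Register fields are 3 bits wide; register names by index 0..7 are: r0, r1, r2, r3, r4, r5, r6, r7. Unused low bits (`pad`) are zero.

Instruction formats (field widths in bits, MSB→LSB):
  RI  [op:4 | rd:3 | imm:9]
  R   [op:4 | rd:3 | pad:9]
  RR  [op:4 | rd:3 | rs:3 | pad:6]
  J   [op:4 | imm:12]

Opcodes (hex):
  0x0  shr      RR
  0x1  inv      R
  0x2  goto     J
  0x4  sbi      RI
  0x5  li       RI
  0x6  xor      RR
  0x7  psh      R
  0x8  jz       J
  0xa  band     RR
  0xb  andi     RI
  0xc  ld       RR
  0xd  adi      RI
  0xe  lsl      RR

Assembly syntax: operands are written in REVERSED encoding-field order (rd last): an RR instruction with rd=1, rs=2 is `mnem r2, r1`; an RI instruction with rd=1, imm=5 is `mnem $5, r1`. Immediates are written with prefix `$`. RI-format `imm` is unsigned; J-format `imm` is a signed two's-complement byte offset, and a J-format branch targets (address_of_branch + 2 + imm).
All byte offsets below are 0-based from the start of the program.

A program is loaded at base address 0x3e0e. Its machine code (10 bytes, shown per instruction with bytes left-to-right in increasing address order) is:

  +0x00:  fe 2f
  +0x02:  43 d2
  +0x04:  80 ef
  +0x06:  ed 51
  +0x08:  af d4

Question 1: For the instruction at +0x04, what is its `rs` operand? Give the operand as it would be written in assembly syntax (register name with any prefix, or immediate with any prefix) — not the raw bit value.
r6

off 0x04: read 80 ef as little → 0xef80
  top 4b → 0xe → lsl [RR]
  rd: (w>>9)&0x7=0x7 → r7
  rs: (w>>6)&0x7=0x6 → r6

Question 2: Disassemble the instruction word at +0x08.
+0x08: af d4 ⇒ word 0xd4af (little)
  op=0xd4af>>12=0xd ⇒ adi (RI)
  [11:9] rd=2 = r2
  [8:0] imm=175 = $175

adi $175, r2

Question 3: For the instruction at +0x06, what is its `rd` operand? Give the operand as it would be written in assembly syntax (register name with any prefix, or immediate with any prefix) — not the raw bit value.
@+06  little-endian(ed 51) = 0x51ed
  top 4b → 0x5 → li [RI]
  rd: (w>>9)&0x7=0x0 → r0
  imm: (w>>0)&0x1ff=0x1ed → $493

r0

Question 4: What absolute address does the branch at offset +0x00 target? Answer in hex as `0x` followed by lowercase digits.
0x3e0e

off 0x00: read fe 2f as little → 0x2ffe
  opcode bits[15:12]=0x2: goto/J
  imm: (w>>0)&0xfff=0xffe (s12→-2) → $-2
  target = base 0x3e0e + off 0x00 + 2 + imm -2 = 0x3e0e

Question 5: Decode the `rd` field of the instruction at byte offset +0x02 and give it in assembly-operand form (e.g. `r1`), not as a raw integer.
r1

off 0x02: read 43 d2 as little → 0xd243
  opcode bits[15:12]=0xd: adi/RI
  rd: (w>>9)&0x7=0x1 → r1
  imm: (w>>0)&0x1ff=0x43 → $67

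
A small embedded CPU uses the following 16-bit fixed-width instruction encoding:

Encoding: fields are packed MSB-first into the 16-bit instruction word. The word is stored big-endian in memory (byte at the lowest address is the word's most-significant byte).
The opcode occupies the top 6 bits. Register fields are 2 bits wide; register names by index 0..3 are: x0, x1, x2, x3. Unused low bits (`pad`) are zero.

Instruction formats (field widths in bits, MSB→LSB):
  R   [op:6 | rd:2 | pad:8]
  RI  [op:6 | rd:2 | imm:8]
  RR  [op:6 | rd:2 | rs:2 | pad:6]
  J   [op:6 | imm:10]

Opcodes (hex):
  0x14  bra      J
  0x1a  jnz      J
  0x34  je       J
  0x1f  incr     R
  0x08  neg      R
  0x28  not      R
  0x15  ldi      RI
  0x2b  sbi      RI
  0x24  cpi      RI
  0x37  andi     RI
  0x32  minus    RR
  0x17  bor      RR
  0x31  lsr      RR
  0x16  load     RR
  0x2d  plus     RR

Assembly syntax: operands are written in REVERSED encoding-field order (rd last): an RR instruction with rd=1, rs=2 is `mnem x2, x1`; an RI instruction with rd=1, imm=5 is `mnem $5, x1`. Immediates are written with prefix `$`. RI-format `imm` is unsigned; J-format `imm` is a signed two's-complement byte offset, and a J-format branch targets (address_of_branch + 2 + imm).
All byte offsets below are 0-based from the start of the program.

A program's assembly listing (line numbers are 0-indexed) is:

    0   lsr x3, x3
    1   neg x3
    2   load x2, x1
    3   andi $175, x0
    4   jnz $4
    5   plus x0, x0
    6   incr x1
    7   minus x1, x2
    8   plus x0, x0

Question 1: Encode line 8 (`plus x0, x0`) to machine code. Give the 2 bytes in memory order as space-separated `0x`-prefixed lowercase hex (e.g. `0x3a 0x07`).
0xb4 0x00

8. plus fields op=0x2d:6|rd=0:2|rs=0:2|pad=0:6 → word b400h → b4 00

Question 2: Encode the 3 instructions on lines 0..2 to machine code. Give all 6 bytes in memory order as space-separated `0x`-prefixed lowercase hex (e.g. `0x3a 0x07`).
0xc7 0xc0 0x23 0x00 0x59 0x80

line 0 (lsr): pack op=0x31:6|rd=3:2|rs=3:2|pad=0:6 = 0xc7c0; big→ c7 c0
line 1 (neg): pack op=0x8:6|rd=3:2|pad=0:8 = 0x2300; big→ 23 00
line 2 (load): pack op=0x16:6|rd=1:2|rs=2:2|pad=0:6 = 0x5980; big→ 59 80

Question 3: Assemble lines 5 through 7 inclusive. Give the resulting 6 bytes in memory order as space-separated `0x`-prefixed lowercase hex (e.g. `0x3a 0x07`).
0xb4 0x00 0x7d 0x00 0xca 0x40

L5: plus op=0x2d:6|rd=0:2|rs=0:2|pad=0:6 ⇒ 0xb400 ⇒ big b4 00
L6: incr op=0x1f:6|rd=1:2|pad=0:8 ⇒ 0x7d00 ⇒ big 7d 00
L7: minus op=0x32:6|rd=2:2|rs=1:2|pad=0:6 ⇒ 0xca40 ⇒ big ca 40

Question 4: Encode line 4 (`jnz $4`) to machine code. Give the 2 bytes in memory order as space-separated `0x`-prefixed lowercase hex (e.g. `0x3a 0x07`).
4. jnz fields op=0x1a:6|imm=4:10 → word 6804h → 68 04

0x68 0x04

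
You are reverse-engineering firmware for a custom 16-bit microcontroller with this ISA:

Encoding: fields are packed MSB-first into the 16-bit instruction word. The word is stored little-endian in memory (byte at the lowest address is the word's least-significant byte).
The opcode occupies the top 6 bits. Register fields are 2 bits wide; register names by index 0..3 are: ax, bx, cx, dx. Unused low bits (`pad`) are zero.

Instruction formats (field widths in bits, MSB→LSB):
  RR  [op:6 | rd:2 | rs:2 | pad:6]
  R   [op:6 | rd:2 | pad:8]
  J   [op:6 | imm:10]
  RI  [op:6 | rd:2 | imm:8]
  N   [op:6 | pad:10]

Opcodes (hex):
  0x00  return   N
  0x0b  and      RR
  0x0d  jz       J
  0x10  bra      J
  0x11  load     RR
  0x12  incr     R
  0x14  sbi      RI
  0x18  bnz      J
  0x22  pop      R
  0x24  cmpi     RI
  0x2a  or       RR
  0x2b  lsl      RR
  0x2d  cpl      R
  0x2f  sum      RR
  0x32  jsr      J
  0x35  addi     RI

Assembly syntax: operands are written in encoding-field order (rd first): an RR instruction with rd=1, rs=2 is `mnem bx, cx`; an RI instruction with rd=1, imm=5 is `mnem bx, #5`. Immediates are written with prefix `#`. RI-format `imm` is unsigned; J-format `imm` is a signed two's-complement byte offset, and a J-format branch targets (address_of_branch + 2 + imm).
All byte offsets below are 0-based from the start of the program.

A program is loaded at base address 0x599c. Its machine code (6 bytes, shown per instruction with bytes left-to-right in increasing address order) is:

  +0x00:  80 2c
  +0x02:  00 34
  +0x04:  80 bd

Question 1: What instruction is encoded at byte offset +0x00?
and ax, cx

[00] 80 2c → 0x2c80
  op=0x2c80>>10=0xb ⇒ and (RR)
  [9:8] rd=0 = ax
  [7:6] rs=2 = cx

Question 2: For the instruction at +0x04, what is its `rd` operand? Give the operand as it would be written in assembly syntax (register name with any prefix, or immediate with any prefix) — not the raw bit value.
bx

+0x04: 80 bd ⇒ word 0xbd80 (little)
  top 6b → 0x2f → sum [RR]
  rd@[9:8]=0x1 ⇒ bx
  rs@[7:6]=0x2 ⇒ cx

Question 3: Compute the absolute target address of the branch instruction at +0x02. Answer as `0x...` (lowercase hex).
@+02  little-endian(00 34) = 0x3400
  opcode bits[15:10]=0xd: jz/J
  [9:0] imm=0 = #0
  target = base 0x599c + off 0x02 + 2 + imm 0 = 0x59a0

0x59a0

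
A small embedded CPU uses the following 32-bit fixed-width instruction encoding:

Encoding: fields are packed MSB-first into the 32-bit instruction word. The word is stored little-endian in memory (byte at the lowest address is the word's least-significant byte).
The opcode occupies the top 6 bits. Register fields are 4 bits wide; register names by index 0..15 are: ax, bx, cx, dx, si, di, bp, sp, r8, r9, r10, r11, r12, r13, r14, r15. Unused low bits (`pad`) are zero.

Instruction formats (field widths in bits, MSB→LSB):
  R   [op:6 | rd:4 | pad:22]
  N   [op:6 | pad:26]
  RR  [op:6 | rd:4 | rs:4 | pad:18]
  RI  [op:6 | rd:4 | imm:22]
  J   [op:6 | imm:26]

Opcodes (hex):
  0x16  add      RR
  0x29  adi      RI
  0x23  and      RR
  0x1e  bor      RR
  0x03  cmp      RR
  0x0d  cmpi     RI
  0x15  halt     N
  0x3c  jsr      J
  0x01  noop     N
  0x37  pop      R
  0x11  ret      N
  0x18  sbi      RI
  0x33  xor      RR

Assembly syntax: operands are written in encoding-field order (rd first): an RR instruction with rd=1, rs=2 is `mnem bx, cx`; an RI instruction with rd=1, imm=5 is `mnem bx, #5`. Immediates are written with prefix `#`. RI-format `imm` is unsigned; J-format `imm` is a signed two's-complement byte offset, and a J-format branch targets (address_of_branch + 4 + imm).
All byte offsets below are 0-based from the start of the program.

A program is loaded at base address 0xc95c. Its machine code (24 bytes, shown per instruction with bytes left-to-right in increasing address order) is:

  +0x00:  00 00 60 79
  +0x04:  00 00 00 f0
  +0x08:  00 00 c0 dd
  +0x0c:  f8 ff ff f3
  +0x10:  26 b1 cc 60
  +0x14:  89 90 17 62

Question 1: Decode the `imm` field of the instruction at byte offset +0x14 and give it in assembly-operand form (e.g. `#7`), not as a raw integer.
[14] 89 90 17 62 → 0x62179089
  op=0x62179089>>26=0x18 ⇒ sbi (RI)
  rd: (w>>22)&0xf=0x8 → r8
  imm: (w>>0)&0x3fffff=0x179089 → #1544329

#1544329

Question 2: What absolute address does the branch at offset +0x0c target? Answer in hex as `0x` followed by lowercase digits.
0xc964

@+0c  little-endian(f8 ff ff f3) = 0xf3fffff8
  op=0xf3fffff8>>26=0x3c ⇒ jsr (J)
  imm: (w>>0)&0x3ffffff=0x3fffff8 (s26→-8) → #-8
  target = base 0xc95c + off 0x0c + 4 + imm -8 = 0xc964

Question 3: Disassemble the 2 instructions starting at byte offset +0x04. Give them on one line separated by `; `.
jsr #0; pop sp

[04] 00 00 00 f0 → 0xf0000000
  top 6b → 0x3c → jsr [J]
  imm: (w>>0)&0x3ffffff=0x0 → #0
[08] 00 00 c0 dd → 0xddc00000
  top 6b → 0x37 → pop [R]
  rd: (w>>22)&0xf=0x7 → sp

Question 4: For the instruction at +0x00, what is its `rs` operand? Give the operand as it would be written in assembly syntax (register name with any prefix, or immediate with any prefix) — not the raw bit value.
r8

@+00  little-endian(00 00 60 79) = 0x79600000
  op=0x79600000>>26=0x1e ⇒ bor (RR)
  rd@[25:22]=0x5 ⇒ di
  rs@[21:18]=0x8 ⇒ r8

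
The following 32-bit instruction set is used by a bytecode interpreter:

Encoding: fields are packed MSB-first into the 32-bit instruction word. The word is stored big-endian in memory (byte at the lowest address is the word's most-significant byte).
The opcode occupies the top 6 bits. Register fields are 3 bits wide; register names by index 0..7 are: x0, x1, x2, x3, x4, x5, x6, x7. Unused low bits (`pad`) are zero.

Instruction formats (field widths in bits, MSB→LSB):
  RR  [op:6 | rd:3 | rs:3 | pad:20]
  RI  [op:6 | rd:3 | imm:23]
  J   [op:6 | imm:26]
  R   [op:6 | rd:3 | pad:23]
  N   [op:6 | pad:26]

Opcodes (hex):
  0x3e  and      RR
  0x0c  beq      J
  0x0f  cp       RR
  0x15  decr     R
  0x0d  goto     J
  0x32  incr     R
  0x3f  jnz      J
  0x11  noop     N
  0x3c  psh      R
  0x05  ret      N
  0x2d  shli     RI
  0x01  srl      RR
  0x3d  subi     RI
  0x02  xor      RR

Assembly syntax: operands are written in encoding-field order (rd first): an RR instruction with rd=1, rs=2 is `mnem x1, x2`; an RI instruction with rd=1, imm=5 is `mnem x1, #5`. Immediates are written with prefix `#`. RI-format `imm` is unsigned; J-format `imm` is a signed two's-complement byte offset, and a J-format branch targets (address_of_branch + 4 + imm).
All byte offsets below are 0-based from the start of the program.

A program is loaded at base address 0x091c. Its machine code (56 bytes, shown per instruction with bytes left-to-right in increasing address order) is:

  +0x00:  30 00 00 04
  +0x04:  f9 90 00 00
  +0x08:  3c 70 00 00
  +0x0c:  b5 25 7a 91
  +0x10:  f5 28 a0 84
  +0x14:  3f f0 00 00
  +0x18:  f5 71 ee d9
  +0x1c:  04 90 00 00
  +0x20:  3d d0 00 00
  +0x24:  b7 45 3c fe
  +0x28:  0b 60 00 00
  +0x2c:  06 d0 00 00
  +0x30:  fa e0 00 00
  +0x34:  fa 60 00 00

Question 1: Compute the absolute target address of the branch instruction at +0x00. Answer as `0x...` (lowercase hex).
0x0924

off 0x00: read 30 00 00 04 as big → 0x30000004
  top 6b → 0xc → beq [J]
  imm@[25:0]=0x4 ⇒ #4
  target = base 0x091c + off 0x00 + 4 + imm 4 = 0x0924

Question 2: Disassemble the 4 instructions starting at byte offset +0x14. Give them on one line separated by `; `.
cp x7, x7; subi x2, #7466713; srl x1, x1; cp x3, x5

off 0x14: read 3f f0 00 00 as big → 0x3ff00000
  op=0x3ff00000>>26=0xf ⇒ cp (RR)
  rd: (w>>23)&0x7=0x7 → x7
  rs: (w>>20)&0x7=0x7 → x7
off 0x18: read f5 71 ee d9 as big → 0xf571eed9
  op=0xf571eed9>>26=0x3d ⇒ subi (RI)
  rd: (w>>23)&0x7=0x2 → x2
  imm: (w>>0)&0x7fffff=0x71eed9 → #7466713
off 0x1c: read 04 90 00 00 as big → 0x04900000
  op=0x04900000>>26=0x1 ⇒ srl (RR)
  rd: (w>>23)&0x7=0x1 → x1
  rs: (w>>20)&0x7=0x1 → x1
off 0x20: read 3d d0 00 00 as big → 0x3dd00000
  op=0x3dd00000>>26=0xf ⇒ cp (RR)
  rd: (w>>23)&0x7=0x3 → x3
  rs: (w>>20)&0x7=0x5 → x5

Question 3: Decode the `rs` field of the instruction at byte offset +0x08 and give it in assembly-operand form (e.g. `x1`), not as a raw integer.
off 0x08: read 3c 70 00 00 as big → 0x3c700000
  opcode bits[31:26]=0xf: cp/RR
  rd: (w>>23)&0x7=0x0 → x0
  rs: (w>>20)&0x7=0x7 → x7

x7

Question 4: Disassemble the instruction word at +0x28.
off 0x28: read 0b 60 00 00 as big → 0x0b600000
  top 6b → 0x2 → xor [RR]
  rd: (w>>23)&0x7=0x6 → x6
  rs: (w>>20)&0x7=0x6 → x6

xor x6, x6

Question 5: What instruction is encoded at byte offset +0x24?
@+24  big-endian(b7 45 3c fe) = 0xb7453cfe
  top 6b → 0x2d → shli [RI]
  [25:23] rd=6 = x6
  [22:0] imm=4537598 = #4537598

shli x6, #4537598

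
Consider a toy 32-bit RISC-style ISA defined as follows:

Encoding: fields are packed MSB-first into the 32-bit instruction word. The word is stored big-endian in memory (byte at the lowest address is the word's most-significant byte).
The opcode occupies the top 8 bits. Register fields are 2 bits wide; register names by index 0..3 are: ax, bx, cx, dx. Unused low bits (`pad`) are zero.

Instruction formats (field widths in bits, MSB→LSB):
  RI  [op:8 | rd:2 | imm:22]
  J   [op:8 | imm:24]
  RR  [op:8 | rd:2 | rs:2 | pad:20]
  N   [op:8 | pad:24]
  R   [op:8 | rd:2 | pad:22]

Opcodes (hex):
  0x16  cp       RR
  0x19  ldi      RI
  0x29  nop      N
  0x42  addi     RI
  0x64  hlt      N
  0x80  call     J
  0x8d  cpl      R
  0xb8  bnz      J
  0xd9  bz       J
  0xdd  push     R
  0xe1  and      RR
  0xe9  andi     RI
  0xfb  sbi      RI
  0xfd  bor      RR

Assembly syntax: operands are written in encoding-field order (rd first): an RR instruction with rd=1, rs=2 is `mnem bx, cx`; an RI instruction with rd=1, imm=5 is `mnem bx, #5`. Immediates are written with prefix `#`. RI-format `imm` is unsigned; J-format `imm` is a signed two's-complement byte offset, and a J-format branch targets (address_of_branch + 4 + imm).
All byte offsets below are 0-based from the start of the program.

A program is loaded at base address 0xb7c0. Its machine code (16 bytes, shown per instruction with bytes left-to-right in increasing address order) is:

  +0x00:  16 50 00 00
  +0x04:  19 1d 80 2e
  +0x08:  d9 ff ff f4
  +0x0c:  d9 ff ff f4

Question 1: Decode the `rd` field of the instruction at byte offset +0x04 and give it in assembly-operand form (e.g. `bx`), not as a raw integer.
off 0x04: read 19 1d 80 2e as big → 0x191d802e
  top 8b → 0x19 → ldi [RI]
  [23:22] rd=0 = ax
  [21:0] imm=1933358 = #1933358

ax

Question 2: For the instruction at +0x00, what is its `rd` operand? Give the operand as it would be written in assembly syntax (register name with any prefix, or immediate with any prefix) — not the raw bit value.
off 0x00: read 16 50 00 00 as big → 0x16500000
  opcode bits[31:24]=0x16: cp/RR
  rd: (w>>22)&0x3=0x1 → bx
  rs: (w>>20)&0x3=0x1 → bx

bx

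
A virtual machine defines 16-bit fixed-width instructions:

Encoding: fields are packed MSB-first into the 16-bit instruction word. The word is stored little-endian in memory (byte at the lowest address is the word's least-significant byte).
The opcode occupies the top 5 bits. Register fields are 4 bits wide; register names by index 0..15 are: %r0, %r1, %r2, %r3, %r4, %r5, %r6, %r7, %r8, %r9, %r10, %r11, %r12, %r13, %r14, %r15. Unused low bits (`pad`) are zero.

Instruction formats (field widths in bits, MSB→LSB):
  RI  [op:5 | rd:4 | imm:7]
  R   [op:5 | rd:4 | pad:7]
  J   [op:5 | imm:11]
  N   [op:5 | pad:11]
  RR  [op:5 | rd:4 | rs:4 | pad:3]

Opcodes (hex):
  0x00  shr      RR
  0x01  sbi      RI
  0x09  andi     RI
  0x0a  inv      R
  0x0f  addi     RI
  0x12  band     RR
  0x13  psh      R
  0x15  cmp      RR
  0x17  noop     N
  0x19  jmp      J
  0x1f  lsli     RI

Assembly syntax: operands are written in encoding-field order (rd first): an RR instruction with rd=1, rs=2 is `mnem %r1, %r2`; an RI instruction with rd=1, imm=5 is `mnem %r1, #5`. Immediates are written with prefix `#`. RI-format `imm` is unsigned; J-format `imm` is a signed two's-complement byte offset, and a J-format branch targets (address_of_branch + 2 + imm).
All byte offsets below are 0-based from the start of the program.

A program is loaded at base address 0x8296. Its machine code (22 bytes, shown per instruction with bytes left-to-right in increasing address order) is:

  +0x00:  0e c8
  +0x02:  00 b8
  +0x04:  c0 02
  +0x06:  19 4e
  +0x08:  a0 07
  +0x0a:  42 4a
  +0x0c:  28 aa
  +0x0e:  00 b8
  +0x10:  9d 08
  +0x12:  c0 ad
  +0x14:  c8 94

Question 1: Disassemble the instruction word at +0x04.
shr %r5, %r8

+0x04: c0 02 ⇒ word 0x02c0 (little)
  opcode bits[15:11]=0x0: shr/RR
  rd@[10:7]=0x5 ⇒ %r5
  rs@[6:3]=0x8 ⇒ %r8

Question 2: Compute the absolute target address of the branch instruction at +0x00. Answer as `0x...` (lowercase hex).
0x82a6

@+00  little-endian(0e c8) = 0xc80e
  op=0xc80e>>11=0x19 ⇒ jmp (J)
  imm: (w>>0)&0x7ff=0xe → #14
  target = base 0x8296 + off 0x00 + 2 + imm 14 = 0x82a6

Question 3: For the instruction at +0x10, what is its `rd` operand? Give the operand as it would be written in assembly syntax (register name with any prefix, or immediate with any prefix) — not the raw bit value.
[10] 9d 08 → 0x089d
  op=0x089d>>11=0x1 ⇒ sbi (RI)
  rd@[10:7]=0x1 ⇒ %r1
  imm@[6:0]=0x1d ⇒ #29

%r1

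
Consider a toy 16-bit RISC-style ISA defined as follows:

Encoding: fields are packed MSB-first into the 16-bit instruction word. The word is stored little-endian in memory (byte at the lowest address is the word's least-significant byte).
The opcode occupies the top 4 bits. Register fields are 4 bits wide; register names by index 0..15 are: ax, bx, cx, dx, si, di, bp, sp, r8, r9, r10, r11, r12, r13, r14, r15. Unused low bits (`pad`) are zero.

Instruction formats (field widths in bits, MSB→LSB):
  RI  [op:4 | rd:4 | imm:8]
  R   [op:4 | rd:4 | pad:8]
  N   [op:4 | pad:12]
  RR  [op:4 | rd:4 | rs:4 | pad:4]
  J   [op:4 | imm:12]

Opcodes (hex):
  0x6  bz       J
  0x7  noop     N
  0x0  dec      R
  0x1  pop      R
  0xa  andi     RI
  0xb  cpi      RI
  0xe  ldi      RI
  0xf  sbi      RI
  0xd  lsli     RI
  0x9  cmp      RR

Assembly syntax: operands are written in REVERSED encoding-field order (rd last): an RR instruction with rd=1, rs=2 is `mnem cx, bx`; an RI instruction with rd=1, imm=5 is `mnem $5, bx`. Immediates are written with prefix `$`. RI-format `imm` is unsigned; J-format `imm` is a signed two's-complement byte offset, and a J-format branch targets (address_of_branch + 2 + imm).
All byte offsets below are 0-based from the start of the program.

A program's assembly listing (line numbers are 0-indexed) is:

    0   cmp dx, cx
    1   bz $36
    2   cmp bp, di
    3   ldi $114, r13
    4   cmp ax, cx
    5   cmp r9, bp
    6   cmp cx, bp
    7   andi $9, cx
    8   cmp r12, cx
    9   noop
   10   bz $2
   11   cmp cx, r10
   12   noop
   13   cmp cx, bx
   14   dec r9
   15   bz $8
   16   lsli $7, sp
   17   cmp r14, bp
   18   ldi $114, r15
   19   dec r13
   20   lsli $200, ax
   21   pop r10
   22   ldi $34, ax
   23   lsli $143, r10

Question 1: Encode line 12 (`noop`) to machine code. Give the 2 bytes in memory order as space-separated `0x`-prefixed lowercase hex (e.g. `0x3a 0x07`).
0x00 0x70

line 12 (noop): pack op=0x7:4|pad=0:12 = 0x7000; little→ 00 70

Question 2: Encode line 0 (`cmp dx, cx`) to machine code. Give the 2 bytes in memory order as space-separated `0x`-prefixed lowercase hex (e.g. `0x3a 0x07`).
0x30 0x92

L0: cmp op=0x9:4|rd=2:4|rs=3:4|pad=0:4 ⇒ 0x9230 ⇒ little 30 92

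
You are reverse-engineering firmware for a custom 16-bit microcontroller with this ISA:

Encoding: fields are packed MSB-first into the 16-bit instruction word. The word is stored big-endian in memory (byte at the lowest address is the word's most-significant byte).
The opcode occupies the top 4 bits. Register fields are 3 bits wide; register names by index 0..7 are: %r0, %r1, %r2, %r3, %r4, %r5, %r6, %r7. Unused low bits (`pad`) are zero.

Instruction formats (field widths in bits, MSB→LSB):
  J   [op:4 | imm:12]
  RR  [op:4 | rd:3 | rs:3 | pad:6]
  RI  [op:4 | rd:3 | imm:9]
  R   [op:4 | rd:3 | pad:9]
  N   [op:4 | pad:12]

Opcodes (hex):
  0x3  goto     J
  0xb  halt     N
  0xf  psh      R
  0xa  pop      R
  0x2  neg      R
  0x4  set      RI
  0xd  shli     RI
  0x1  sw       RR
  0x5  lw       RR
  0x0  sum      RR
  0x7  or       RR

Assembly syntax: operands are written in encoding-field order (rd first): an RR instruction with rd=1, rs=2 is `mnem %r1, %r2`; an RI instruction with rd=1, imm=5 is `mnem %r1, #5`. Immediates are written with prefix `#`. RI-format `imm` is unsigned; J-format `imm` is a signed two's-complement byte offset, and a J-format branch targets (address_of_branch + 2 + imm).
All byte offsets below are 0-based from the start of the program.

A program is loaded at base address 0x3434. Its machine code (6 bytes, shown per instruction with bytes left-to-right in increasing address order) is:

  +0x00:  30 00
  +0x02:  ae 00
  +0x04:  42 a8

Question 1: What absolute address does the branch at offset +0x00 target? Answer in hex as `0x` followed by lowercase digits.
+0x00: 30 00 ⇒ word 0x3000 (big)
  top 4b → 0x3 → goto [J]
  imm: (w>>0)&0xfff=0x0 → #0
  target = base 0x3434 + off 0x00 + 2 + imm 0 = 0x3436

0x3436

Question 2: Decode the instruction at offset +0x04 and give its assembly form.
set %r1, #168

@+04  big-endian(42 a8) = 0x42a8
  opcode bits[15:12]=0x4: set/RI
  [11:9] rd=1 = %r1
  [8:0] imm=168 = #168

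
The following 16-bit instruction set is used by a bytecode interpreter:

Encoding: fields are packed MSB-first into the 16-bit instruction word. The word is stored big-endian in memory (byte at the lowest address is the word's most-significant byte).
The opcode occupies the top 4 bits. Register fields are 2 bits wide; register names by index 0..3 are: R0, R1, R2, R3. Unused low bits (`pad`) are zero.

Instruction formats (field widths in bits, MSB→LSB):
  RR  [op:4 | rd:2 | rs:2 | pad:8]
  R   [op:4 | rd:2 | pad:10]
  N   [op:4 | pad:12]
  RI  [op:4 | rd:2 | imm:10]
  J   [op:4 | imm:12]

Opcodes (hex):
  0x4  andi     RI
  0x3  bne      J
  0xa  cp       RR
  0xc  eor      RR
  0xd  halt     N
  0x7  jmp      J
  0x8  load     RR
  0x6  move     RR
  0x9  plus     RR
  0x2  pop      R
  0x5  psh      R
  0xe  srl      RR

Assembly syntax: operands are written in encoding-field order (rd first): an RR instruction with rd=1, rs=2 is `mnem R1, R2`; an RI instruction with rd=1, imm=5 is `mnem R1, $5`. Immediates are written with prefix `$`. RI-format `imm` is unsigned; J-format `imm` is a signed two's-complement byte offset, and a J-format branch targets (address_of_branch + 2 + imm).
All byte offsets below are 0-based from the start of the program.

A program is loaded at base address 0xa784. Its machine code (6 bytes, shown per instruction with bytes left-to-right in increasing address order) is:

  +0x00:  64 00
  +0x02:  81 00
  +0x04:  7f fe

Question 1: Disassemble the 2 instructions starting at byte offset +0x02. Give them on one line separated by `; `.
@+02  big-endian(81 00) = 0x8100
  top 4b → 0x8 → load [RR]
  [11:10] rd=0 = R0
  [9:8] rs=1 = R1
@+04  big-endian(7f fe) = 0x7ffe
  top 4b → 0x7 → jmp [J]
  [11:0] imm=4094 (s12→-2) = $-2

load R0, R1; jmp $-2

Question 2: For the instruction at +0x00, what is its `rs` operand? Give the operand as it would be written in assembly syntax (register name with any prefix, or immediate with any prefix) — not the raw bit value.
@+00  big-endian(64 00) = 0x6400
  top 4b → 0x6 → move [RR]
  rd@[11:10]=0x1 ⇒ R1
  rs@[9:8]=0x0 ⇒ R0

R0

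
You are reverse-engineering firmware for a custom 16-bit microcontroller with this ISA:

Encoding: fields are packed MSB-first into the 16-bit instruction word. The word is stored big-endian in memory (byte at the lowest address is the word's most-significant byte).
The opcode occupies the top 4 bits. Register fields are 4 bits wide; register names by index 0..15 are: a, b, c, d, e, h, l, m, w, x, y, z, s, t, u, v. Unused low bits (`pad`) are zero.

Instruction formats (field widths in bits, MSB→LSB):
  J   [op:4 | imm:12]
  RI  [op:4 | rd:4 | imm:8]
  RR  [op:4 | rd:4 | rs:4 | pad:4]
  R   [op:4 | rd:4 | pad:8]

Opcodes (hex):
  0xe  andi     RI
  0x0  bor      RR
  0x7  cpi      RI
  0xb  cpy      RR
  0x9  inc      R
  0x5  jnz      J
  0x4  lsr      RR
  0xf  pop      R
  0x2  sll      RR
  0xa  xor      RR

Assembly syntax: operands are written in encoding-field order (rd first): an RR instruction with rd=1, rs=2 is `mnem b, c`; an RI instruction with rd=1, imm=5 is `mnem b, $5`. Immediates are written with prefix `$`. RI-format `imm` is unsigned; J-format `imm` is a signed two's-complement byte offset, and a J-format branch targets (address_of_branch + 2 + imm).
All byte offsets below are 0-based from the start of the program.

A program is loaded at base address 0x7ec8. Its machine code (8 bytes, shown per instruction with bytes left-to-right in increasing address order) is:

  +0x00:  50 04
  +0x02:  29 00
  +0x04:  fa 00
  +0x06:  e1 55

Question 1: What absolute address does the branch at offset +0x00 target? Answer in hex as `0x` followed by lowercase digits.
0x7ece

[00] 50 04 → 0x5004
  top 4b → 0x5 → jnz [J]
  imm@[11:0]=0x4 ⇒ $4
  target = base 0x7ec8 + off 0x00 + 2 + imm 4 = 0x7ece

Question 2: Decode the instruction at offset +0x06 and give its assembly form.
andi b, $85

+0x06: e1 55 ⇒ word 0xe155 (big)
  top 4b → 0xe → andi [RI]
  rd: (w>>8)&0xf=0x1 → b
  imm: (w>>0)&0xff=0x55 → $85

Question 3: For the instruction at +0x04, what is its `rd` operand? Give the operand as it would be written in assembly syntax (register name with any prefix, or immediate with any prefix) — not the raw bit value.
off 0x04: read fa 00 as big → 0xfa00
  op=0xfa00>>12=0xf ⇒ pop (R)
  rd@[11:8]=0xa ⇒ y

y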